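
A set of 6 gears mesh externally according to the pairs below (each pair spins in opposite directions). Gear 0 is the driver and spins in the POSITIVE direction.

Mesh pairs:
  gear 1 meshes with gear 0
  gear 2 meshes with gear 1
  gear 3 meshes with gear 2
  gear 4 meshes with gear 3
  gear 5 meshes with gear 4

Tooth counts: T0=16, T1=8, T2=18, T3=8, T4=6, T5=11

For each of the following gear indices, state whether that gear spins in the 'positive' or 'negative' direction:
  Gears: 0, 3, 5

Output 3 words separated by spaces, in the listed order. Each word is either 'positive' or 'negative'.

Gear 0 (driver): positive (depth 0)
  gear 1: meshes with gear 0 -> depth 1 -> negative (opposite of gear 0)
  gear 2: meshes with gear 1 -> depth 2 -> positive (opposite of gear 1)
  gear 3: meshes with gear 2 -> depth 3 -> negative (opposite of gear 2)
  gear 4: meshes with gear 3 -> depth 4 -> positive (opposite of gear 3)
  gear 5: meshes with gear 4 -> depth 5 -> negative (opposite of gear 4)
Queried indices 0, 3, 5 -> positive, negative, negative

Answer: positive negative negative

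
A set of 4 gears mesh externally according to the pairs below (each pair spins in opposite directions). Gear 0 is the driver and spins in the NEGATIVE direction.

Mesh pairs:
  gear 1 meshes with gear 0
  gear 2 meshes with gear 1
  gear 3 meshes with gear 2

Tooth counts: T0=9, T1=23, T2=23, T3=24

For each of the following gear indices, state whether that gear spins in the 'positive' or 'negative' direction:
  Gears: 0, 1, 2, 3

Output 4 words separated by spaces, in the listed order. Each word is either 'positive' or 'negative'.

Answer: negative positive negative positive

Derivation:
Gear 0 (driver): negative (depth 0)
  gear 1: meshes with gear 0 -> depth 1 -> positive (opposite of gear 0)
  gear 2: meshes with gear 1 -> depth 2 -> negative (opposite of gear 1)
  gear 3: meshes with gear 2 -> depth 3 -> positive (opposite of gear 2)
Queried indices 0, 1, 2, 3 -> negative, positive, negative, positive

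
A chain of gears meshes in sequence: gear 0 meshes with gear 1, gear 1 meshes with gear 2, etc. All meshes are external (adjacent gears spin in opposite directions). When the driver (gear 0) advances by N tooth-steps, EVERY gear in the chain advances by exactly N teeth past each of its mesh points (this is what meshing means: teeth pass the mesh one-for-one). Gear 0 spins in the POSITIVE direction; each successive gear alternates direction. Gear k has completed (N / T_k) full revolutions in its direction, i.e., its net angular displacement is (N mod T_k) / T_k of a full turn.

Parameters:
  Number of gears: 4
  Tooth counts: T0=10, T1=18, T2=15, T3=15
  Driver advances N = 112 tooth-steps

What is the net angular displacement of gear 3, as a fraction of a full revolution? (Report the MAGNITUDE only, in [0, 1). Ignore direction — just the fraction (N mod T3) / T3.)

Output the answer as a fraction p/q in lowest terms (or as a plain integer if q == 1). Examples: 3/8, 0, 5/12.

Answer: 7/15

Derivation:
Chain of 4 gears, tooth counts: [10, 18, 15, 15]
  gear 0: T0=10, direction=positive, advance = 112 mod 10 = 2 teeth = 2/10 turn
  gear 1: T1=18, direction=negative, advance = 112 mod 18 = 4 teeth = 4/18 turn
  gear 2: T2=15, direction=positive, advance = 112 mod 15 = 7 teeth = 7/15 turn
  gear 3: T3=15, direction=negative, advance = 112 mod 15 = 7 teeth = 7/15 turn
Gear 3: 112 mod 15 = 7
Fraction = 7 / 15 = 7/15 (gcd(7,15)=1) = 7/15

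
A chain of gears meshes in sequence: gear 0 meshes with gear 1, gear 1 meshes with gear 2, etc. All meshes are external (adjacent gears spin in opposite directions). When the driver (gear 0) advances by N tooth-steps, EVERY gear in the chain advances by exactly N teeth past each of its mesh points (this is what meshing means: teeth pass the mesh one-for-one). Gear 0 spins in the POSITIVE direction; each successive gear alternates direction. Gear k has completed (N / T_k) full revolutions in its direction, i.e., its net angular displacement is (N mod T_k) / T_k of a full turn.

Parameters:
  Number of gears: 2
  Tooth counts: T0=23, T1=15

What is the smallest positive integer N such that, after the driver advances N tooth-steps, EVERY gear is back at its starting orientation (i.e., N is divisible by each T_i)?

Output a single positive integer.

Answer: 345

Derivation:
Gear k returns to start when N is a multiple of T_k.
All gears at start simultaneously when N is a common multiple of [23, 15]; the smallest such N is lcm(23, 15).
Start: lcm = T0 = 23
Fold in T1=15: gcd(23, 15) = 1; lcm(23, 15) = 23 * 15 / 1 = 345 / 1 = 345
Full cycle length = 345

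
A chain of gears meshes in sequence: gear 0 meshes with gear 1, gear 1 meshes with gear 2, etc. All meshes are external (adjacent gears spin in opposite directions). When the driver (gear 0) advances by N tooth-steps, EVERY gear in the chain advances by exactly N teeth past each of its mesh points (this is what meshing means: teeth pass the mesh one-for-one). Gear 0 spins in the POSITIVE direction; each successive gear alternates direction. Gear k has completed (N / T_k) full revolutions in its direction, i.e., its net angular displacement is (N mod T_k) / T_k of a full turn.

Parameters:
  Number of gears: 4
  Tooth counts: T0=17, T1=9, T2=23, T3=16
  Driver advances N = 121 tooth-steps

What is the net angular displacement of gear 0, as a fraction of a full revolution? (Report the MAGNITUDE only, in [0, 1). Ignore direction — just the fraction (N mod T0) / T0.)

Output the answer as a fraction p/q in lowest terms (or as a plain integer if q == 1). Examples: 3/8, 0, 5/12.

Answer: 2/17

Derivation:
Chain of 4 gears, tooth counts: [17, 9, 23, 16]
  gear 0: T0=17, direction=positive, advance = 121 mod 17 = 2 teeth = 2/17 turn
  gear 1: T1=9, direction=negative, advance = 121 mod 9 = 4 teeth = 4/9 turn
  gear 2: T2=23, direction=positive, advance = 121 mod 23 = 6 teeth = 6/23 turn
  gear 3: T3=16, direction=negative, advance = 121 mod 16 = 9 teeth = 9/16 turn
Gear 0: 121 mod 17 = 2
Fraction = 2 / 17 = 2/17 (gcd(2,17)=1) = 2/17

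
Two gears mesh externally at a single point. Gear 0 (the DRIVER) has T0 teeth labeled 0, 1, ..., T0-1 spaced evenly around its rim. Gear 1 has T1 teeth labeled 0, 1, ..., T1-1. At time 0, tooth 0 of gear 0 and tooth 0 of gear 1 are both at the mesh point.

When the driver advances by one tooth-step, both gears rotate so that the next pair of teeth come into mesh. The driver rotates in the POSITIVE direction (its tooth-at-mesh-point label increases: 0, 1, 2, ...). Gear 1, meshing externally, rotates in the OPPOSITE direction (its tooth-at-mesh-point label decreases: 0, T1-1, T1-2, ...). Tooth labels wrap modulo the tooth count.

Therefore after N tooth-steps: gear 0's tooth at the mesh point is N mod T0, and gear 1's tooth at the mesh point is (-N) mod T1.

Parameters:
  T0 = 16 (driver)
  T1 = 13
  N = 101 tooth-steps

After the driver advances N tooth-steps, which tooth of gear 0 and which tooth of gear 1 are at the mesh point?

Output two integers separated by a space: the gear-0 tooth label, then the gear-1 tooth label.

Gear 0 (driver, T0=16): tooth at mesh = N mod T0
  101 = 6 * 16 + 5, so 101 mod 16 = 5
  gear 0 tooth = 5
Gear 1 (driven, T1=13): tooth at mesh = (-N) mod T1
  101 = 7 * 13 + 10, so 101 mod 13 = 10
  (-101) mod 13 = (-10) mod 13 = 13 - 10 = 3
Mesh after 101 steps: gear-0 tooth 5 meets gear-1 tooth 3

Answer: 5 3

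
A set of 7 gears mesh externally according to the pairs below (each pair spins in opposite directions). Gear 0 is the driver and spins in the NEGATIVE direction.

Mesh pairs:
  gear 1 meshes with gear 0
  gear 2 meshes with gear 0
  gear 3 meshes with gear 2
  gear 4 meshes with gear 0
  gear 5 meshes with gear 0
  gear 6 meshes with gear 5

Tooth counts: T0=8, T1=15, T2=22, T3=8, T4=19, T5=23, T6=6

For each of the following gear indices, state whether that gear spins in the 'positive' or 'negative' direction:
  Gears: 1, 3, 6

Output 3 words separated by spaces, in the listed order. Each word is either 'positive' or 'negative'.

Answer: positive negative negative

Derivation:
Gear 0 (driver): negative (depth 0)
  gear 1: meshes with gear 0 -> depth 1 -> positive (opposite of gear 0)
  gear 2: meshes with gear 0 -> depth 1 -> positive (opposite of gear 0)
  gear 3: meshes with gear 2 -> depth 2 -> negative (opposite of gear 2)
  gear 4: meshes with gear 0 -> depth 1 -> positive (opposite of gear 0)
  gear 5: meshes with gear 0 -> depth 1 -> positive (opposite of gear 0)
  gear 6: meshes with gear 5 -> depth 2 -> negative (opposite of gear 5)
Queried indices 1, 3, 6 -> positive, negative, negative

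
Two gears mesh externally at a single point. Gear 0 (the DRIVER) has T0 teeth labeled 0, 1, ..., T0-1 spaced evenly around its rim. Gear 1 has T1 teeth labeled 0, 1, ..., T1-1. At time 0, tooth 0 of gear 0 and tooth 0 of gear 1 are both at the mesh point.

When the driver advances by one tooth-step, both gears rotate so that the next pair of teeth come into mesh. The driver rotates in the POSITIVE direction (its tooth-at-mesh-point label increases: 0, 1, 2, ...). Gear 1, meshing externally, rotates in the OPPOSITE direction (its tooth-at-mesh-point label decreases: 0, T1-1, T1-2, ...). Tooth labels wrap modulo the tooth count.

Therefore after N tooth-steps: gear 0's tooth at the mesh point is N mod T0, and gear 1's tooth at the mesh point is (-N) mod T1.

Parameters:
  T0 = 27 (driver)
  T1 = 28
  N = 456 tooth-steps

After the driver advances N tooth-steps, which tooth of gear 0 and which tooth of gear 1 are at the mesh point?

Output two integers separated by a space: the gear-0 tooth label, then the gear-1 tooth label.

Gear 0 (driver, T0=27): tooth at mesh = N mod T0
  456 = 16 * 27 + 24, so 456 mod 27 = 24
  gear 0 tooth = 24
Gear 1 (driven, T1=28): tooth at mesh = (-N) mod T1
  456 = 16 * 28 + 8, so 456 mod 28 = 8
  (-456) mod 28 = (-8) mod 28 = 28 - 8 = 20
Mesh after 456 steps: gear-0 tooth 24 meets gear-1 tooth 20

Answer: 24 20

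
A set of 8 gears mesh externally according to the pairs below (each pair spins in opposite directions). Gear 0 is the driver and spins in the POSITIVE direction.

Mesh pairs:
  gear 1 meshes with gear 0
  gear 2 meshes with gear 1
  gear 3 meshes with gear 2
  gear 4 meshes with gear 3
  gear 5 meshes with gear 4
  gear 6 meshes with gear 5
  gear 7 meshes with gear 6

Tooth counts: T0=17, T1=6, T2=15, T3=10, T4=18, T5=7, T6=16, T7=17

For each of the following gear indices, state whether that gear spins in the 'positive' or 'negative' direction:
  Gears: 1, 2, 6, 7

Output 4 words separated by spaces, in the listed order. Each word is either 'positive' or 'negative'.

Answer: negative positive positive negative

Derivation:
Gear 0 (driver): positive (depth 0)
  gear 1: meshes with gear 0 -> depth 1 -> negative (opposite of gear 0)
  gear 2: meshes with gear 1 -> depth 2 -> positive (opposite of gear 1)
  gear 3: meshes with gear 2 -> depth 3 -> negative (opposite of gear 2)
  gear 4: meshes with gear 3 -> depth 4 -> positive (opposite of gear 3)
  gear 5: meshes with gear 4 -> depth 5 -> negative (opposite of gear 4)
  gear 6: meshes with gear 5 -> depth 6 -> positive (opposite of gear 5)
  gear 7: meshes with gear 6 -> depth 7 -> negative (opposite of gear 6)
Queried indices 1, 2, 6, 7 -> negative, positive, positive, negative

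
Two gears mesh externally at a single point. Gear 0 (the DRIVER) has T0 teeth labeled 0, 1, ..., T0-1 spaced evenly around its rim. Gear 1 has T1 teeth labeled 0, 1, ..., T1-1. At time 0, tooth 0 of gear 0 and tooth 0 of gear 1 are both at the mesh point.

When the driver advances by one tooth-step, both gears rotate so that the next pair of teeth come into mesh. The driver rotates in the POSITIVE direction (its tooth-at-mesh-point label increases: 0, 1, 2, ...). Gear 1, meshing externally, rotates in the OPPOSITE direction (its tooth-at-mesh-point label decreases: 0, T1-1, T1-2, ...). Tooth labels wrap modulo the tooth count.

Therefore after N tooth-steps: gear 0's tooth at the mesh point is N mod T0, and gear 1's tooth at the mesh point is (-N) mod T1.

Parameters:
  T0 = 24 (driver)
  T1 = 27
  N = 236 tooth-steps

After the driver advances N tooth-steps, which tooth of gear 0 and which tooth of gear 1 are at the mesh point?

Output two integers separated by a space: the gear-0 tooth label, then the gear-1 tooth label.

Gear 0 (driver, T0=24): tooth at mesh = N mod T0
  236 = 9 * 24 + 20, so 236 mod 24 = 20
  gear 0 tooth = 20
Gear 1 (driven, T1=27): tooth at mesh = (-N) mod T1
  236 = 8 * 27 + 20, so 236 mod 27 = 20
  (-236) mod 27 = (-20) mod 27 = 27 - 20 = 7
Mesh after 236 steps: gear-0 tooth 20 meets gear-1 tooth 7

Answer: 20 7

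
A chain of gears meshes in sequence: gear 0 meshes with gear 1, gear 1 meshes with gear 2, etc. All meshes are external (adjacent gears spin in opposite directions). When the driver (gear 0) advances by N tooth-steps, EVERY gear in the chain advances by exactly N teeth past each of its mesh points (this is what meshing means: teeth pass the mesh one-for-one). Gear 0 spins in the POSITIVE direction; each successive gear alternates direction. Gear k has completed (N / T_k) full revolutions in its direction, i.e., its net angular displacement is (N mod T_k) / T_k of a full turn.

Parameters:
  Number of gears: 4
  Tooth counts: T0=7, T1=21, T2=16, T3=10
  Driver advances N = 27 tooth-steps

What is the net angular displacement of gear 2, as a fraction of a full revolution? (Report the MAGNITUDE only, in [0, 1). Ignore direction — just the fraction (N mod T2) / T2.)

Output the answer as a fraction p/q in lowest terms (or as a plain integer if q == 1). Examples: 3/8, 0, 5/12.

Answer: 11/16

Derivation:
Chain of 4 gears, tooth counts: [7, 21, 16, 10]
  gear 0: T0=7, direction=positive, advance = 27 mod 7 = 6 teeth = 6/7 turn
  gear 1: T1=21, direction=negative, advance = 27 mod 21 = 6 teeth = 6/21 turn
  gear 2: T2=16, direction=positive, advance = 27 mod 16 = 11 teeth = 11/16 turn
  gear 3: T3=10, direction=negative, advance = 27 mod 10 = 7 teeth = 7/10 turn
Gear 2: 27 mod 16 = 11
Fraction = 11 / 16 = 11/16 (gcd(11,16)=1) = 11/16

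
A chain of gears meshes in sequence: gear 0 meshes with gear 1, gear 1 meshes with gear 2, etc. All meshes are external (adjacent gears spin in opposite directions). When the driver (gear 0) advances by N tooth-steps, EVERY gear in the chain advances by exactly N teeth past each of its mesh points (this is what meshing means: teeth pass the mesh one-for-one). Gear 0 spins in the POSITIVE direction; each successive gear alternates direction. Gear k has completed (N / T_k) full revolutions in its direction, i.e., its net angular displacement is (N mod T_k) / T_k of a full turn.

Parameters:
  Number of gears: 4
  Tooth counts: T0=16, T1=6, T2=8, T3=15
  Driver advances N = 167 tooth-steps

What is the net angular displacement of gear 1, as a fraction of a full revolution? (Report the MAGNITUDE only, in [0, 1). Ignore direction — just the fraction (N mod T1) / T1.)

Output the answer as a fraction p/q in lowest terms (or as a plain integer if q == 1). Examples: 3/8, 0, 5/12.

Answer: 5/6

Derivation:
Chain of 4 gears, tooth counts: [16, 6, 8, 15]
  gear 0: T0=16, direction=positive, advance = 167 mod 16 = 7 teeth = 7/16 turn
  gear 1: T1=6, direction=negative, advance = 167 mod 6 = 5 teeth = 5/6 turn
  gear 2: T2=8, direction=positive, advance = 167 mod 8 = 7 teeth = 7/8 turn
  gear 3: T3=15, direction=negative, advance = 167 mod 15 = 2 teeth = 2/15 turn
Gear 1: 167 mod 6 = 5
Fraction = 5 / 6 = 5/6 (gcd(5,6)=1) = 5/6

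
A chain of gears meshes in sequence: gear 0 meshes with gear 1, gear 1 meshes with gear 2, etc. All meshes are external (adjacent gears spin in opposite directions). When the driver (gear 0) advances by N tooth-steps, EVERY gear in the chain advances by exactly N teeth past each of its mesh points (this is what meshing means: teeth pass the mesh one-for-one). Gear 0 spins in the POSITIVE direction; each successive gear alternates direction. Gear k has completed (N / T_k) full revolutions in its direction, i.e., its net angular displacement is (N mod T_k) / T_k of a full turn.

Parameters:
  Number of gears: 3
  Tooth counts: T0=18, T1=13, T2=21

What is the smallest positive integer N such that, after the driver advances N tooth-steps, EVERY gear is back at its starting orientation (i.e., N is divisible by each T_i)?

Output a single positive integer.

Answer: 1638

Derivation:
Gear k returns to start when N is a multiple of T_k.
All gears at start simultaneously when N is a common multiple of [18, 13, 21]; the smallest such N is lcm(18, 13, 21).
Start: lcm = T0 = 18
Fold in T1=13: gcd(18, 13) = 1; lcm(18, 13) = 18 * 13 / 1 = 234 / 1 = 234
Fold in T2=21: gcd(234, 21) = 3; lcm(234, 21) = 234 * 21 / 3 = 4914 / 3 = 1638
Full cycle length = 1638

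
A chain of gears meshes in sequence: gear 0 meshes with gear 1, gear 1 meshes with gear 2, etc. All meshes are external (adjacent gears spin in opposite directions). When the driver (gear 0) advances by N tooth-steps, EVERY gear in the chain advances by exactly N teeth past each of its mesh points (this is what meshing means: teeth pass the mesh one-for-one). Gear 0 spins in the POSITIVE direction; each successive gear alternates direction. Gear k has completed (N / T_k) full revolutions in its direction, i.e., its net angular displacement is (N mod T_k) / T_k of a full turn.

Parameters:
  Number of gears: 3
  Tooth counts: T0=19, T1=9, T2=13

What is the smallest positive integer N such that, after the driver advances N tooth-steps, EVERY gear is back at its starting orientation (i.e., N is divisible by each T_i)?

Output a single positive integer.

Answer: 2223

Derivation:
Gear k returns to start when N is a multiple of T_k.
All gears at start simultaneously when N is a common multiple of [19, 9, 13]; the smallest such N is lcm(19, 9, 13).
Start: lcm = T0 = 19
Fold in T1=9: gcd(19, 9) = 1; lcm(19, 9) = 19 * 9 / 1 = 171 / 1 = 171
Fold in T2=13: gcd(171, 13) = 1; lcm(171, 13) = 171 * 13 / 1 = 2223 / 1 = 2223
Full cycle length = 2223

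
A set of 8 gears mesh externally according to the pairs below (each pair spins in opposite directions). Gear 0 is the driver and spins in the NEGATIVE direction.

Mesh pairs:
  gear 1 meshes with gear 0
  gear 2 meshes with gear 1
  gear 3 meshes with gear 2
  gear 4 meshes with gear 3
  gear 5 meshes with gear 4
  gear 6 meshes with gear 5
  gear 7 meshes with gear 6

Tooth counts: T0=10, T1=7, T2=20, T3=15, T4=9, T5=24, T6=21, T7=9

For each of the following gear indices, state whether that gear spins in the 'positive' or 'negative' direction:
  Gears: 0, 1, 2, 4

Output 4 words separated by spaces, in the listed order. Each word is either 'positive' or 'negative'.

Answer: negative positive negative negative

Derivation:
Gear 0 (driver): negative (depth 0)
  gear 1: meshes with gear 0 -> depth 1 -> positive (opposite of gear 0)
  gear 2: meshes with gear 1 -> depth 2 -> negative (opposite of gear 1)
  gear 3: meshes with gear 2 -> depth 3 -> positive (opposite of gear 2)
  gear 4: meshes with gear 3 -> depth 4 -> negative (opposite of gear 3)
  gear 5: meshes with gear 4 -> depth 5 -> positive (opposite of gear 4)
  gear 6: meshes with gear 5 -> depth 6 -> negative (opposite of gear 5)
  gear 7: meshes with gear 6 -> depth 7 -> positive (opposite of gear 6)
Queried indices 0, 1, 2, 4 -> negative, positive, negative, negative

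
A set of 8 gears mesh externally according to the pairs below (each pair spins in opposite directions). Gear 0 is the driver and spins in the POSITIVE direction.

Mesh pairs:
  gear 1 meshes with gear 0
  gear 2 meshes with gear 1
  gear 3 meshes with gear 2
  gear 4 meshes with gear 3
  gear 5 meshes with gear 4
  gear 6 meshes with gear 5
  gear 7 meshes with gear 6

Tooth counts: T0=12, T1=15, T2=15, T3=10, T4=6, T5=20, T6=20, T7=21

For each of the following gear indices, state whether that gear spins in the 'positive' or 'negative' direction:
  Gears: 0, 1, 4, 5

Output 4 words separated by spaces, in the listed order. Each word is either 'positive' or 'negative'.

Answer: positive negative positive negative

Derivation:
Gear 0 (driver): positive (depth 0)
  gear 1: meshes with gear 0 -> depth 1 -> negative (opposite of gear 0)
  gear 2: meshes with gear 1 -> depth 2 -> positive (opposite of gear 1)
  gear 3: meshes with gear 2 -> depth 3 -> negative (opposite of gear 2)
  gear 4: meshes with gear 3 -> depth 4 -> positive (opposite of gear 3)
  gear 5: meshes with gear 4 -> depth 5 -> negative (opposite of gear 4)
  gear 6: meshes with gear 5 -> depth 6 -> positive (opposite of gear 5)
  gear 7: meshes with gear 6 -> depth 7 -> negative (opposite of gear 6)
Queried indices 0, 1, 4, 5 -> positive, negative, positive, negative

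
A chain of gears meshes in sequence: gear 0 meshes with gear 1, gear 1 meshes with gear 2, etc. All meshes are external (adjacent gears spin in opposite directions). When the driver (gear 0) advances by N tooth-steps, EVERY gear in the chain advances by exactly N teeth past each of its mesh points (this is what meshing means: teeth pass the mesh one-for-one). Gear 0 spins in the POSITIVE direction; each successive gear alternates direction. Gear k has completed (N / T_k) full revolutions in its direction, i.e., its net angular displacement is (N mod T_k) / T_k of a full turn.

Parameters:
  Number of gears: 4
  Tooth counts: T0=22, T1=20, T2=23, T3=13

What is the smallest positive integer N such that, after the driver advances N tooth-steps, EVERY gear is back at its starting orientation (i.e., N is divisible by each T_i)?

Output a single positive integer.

Answer: 65780

Derivation:
Gear k returns to start when N is a multiple of T_k.
All gears at start simultaneously when N is a common multiple of [22, 20, 23, 13]; the smallest such N is lcm(22, 20, 23, 13).
Start: lcm = T0 = 22
Fold in T1=20: gcd(22, 20) = 2; lcm(22, 20) = 22 * 20 / 2 = 440 / 2 = 220
Fold in T2=23: gcd(220, 23) = 1; lcm(220, 23) = 220 * 23 / 1 = 5060 / 1 = 5060
Fold in T3=13: gcd(5060, 13) = 1; lcm(5060, 13) = 5060 * 13 / 1 = 65780 / 1 = 65780
Full cycle length = 65780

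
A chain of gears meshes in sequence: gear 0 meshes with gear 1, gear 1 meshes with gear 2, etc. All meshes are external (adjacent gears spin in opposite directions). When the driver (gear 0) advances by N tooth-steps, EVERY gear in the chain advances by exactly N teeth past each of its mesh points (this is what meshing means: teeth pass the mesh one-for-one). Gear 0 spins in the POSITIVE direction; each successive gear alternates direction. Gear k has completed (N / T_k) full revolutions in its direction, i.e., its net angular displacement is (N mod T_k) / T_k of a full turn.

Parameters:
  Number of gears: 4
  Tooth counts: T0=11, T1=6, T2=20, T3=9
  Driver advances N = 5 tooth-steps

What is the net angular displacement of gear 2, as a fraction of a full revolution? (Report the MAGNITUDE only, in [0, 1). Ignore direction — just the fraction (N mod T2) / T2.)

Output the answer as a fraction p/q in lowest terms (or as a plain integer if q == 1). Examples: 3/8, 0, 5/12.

Chain of 4 gears, tooth counts: [11, 6, 20, 9]
  gear 0: T0=11, direction=positive, advance = 5 mod 11 = 5 teeth = 5/11 turn
  gear 1: T1=6, direction=negative, advance = 5 mod 6 = 5 teeth = 5/6 turn
  gear 2: T2=20, direction=positive, advance = 5 mod 20 = 5 teeth = 5/20 turn
  gear 3: T3=9, direction=negative, advance = 5 mod 9 = 5 teeth = 5/9 turn
Gear 2: 5 mod 20 = 5
Fraction = 5 / 20 = 1/4 (gcd(5,20)=5) = 1/4

Answer: 1/4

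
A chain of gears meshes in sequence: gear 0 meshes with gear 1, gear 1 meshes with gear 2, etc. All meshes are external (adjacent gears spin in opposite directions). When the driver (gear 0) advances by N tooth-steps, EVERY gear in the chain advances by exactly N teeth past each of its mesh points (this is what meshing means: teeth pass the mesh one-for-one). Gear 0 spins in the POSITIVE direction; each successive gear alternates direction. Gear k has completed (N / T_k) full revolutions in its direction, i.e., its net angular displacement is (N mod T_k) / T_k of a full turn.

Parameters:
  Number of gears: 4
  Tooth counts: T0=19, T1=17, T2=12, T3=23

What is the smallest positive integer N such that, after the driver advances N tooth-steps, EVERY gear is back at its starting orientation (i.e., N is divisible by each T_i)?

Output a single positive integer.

Answer: 89148

Derivation:
Gear k returns to start when N is a multiple of T_k.
All gears at start simultaneously when N is a common multiple of [19, 17, 12, 23]; the smallest such N is lcm(19, 17, 12, 23).
Start: lcm = T0 = 19
Fold in T1=17: gcd(19, 17) = 1; lcm(19, 17) = 19 * 17 / 1 = 323 / 1 = 323
Fold in T2=12: gcd(323, 12) = 1; lcm(323, 12) = 323 * 12 / 1 = 3876 / 1 = 3876
Fold in T3=23: gcd(3876, 23) = 1; lcm(3876, 23) = 3876 * 23 / 1 = 89148 / 1 = 89148
Full cycle length = 89148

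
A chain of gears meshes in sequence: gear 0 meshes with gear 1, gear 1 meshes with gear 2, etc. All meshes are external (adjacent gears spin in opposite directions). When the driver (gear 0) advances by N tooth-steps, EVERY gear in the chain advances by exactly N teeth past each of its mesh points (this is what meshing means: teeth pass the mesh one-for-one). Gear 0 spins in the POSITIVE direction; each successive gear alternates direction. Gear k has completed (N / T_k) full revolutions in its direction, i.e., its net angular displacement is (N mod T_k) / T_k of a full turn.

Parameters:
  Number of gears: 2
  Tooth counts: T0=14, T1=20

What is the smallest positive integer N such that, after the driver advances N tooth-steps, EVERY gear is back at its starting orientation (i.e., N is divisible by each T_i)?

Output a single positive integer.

Answer: 140

Derivation:
Gear k returns to start when N is a multiple of T_k.
All gears at start simultaneously when N is a common multiple of [14, 20]; the smallest such N is lcm(14, 20).
Start: lcm = T0 = 14
Fold in T1=20: gcd(14, 20) = 2; lcm(14, 20) = 14 * 20 / 2 = 280 / 2 = 140
Full cycle length = 140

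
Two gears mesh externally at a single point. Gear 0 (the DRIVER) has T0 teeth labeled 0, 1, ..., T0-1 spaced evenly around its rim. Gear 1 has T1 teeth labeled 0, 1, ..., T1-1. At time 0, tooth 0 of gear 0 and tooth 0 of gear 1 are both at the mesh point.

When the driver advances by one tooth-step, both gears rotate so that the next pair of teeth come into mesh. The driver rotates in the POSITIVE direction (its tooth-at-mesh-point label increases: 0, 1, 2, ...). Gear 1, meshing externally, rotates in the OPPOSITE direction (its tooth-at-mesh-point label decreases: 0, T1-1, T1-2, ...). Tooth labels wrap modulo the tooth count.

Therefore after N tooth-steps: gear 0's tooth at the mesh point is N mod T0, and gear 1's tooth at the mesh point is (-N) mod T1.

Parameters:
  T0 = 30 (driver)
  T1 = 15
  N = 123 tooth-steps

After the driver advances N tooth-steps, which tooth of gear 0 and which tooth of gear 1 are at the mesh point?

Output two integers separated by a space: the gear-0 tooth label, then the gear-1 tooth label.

Gear 0 (driver, T0=30): tooth at mesh = N mod T0
  123 = 4 * 30 + 3, so 123 mod 30 = 3
  gear 0 tooth = 3
Gear 1 (driven, T1=15): tooth at mesh = (-N) mod T1
  123 = 8 * 15 + 3, so 123 mod 15 = 3
  (-123) mod 15 = (-3) mod 15 = 15 - 3 = 12
Mesh after 123 steps: gear-0 tooth 3 meets gear-1 tooth 12

Answer: 3 12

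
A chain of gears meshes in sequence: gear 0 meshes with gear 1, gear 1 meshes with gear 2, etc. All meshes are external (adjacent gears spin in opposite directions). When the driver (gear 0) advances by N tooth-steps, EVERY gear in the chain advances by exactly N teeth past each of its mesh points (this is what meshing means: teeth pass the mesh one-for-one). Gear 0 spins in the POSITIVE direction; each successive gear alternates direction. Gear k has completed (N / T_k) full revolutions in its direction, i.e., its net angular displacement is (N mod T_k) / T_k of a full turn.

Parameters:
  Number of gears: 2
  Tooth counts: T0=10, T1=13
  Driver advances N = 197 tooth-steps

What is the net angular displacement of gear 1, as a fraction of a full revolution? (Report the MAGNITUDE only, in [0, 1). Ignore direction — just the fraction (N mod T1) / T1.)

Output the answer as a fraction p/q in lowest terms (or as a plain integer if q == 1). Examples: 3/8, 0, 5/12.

Chain of 2 gears, tooth counts: [10, 13]
  gear 0: T0=10, direction=positive, advance = 197 mod 10 = 7 teeth = 7/10 turn
  gear 1: T1=13, direction=negative, advance = 197 mod 13 = 2 teeth = 2/13 turn
Gear 1: 197 mod 13 = 2
Fraction = 2 / 13 = 2/13 (gcd(2,13)=1) = 2/13

Answer: 2/13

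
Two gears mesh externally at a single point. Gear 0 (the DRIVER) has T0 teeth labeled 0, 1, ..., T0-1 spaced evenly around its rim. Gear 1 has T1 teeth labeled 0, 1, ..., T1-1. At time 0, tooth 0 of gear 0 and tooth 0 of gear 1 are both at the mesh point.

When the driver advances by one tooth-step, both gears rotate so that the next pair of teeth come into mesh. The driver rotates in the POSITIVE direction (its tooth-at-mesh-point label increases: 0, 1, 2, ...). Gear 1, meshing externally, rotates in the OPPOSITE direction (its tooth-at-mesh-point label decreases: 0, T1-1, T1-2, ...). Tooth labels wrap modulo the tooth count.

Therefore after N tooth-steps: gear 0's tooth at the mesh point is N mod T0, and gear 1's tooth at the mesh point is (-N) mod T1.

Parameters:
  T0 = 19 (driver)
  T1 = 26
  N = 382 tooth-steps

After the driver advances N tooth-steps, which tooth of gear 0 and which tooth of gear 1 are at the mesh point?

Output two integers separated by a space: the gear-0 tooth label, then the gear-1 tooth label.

Gear 0 (driver, T0=19): tooth at mesh = N mod T0
  382 = 20 * 19 + 2, so 382 mod 19 = 2
  gear 0 tooth = 2
Gear 1 (driven, T1=26): tooth at mesh = (-N) mod T1
  382 = 14 * 26 + 18, so 382 mod 26 = 18
  (-382) mod 26 = (-18) mod 26 = 26 - 18 = 8
Mesh after 382 steps: gear-0 tooth 2 meets gear-1 tooth 8

Answer: 2 8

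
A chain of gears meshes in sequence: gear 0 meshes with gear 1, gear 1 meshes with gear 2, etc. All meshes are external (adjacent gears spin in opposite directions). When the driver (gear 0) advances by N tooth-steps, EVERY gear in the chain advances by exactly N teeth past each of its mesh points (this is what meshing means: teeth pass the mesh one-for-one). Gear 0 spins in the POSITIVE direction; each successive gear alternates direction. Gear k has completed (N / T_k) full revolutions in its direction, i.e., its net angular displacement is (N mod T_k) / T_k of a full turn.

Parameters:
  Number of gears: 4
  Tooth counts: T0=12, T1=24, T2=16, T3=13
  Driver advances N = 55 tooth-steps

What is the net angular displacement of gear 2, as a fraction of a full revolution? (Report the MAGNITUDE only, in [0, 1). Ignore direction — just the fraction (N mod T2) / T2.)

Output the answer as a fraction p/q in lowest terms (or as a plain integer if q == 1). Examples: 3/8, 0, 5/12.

Answer: 7/16

Derivation:
Chain of 4 gears, tooth counts: [12, 24, 16, 13]
  gear 0: T0=12, direction=positive, advance = 55 mod 12 = 7 teeth = 7/12 turn
  gear 1: T1=24, direction=negative, advance = 55 mod 24 = 7 teeth = 7/24 turn
  gear 2: T2=16, direction=positive, advance = 55 mod 16 = 7 teeth = 7/16 turn
  gear 3: T3=13, direction=negative, advance = 55 mod 13 = 3 teeth = 3/13 turn
Gear 2: 55 mod 16 = 7
Fraction = 7 / 16 = 7/16 (gcd(7,16)=1) = 7/16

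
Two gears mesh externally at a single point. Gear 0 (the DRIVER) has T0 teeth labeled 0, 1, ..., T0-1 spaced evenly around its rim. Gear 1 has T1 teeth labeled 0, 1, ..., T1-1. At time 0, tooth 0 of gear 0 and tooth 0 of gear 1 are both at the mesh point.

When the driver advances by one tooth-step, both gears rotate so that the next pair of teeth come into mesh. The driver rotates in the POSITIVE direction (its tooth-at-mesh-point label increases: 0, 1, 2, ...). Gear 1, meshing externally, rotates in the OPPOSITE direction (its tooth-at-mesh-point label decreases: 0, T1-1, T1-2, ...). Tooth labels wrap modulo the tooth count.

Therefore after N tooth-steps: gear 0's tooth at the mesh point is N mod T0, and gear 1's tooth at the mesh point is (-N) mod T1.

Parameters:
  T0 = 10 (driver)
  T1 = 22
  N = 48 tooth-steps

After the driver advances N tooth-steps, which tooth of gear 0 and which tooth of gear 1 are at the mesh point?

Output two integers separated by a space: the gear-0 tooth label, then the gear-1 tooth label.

Answer: 8 18

Derivation:
Gear 0 (driver, T0=10): tooth at mesh = N mod T0
  48 = 4 * 10 + 8, so 48 mod 10 = 8
  gear 0 tooth = 8
Gear 1 (driven, T1=22): tooth at mesh = (-N) mod T1
  48 = 2 * 22 + 4, so 48 mod 22 = 4
  (-48) mod 22 = (-4) mod 22 = 22 - 4 = 18
Mesh after 48 steps: gear-0 tooth 8 meets gear-1 tooth 18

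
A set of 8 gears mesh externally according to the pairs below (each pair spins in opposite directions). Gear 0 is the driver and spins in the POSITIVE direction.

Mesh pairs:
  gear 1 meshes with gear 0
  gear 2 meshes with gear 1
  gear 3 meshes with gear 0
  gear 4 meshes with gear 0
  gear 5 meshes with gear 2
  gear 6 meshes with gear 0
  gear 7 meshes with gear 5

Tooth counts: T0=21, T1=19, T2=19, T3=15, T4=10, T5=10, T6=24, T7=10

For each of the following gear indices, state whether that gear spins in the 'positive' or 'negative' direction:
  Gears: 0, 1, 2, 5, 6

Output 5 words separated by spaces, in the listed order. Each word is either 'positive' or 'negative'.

Answer: positive negative positive negative negative

Derivation:
Gear 0 (driver): positive (depth 0)
  gear 1: meshes with gear 0 -> depth 1 -> negative (opposite of gear 0)
  gear 2: meshes with gear 1 -> depth 2 -> positive (opposite of gear 1)
  gear 3: meshes with gear 0 -> depth 1 -> negative (opposite of gear 0)
  gear 4: meshes with gear 0 -> depth 1 -> negative (opposite of gear 0)
  gear 5: meshes with gear 2 -> depth 3 -> negative (opposite of gear 2)
  gear 6: meshes with gear 0 -> depth 1 -> negative (opposite of gear 0)
  gear 7: meshes with gear 5 -> depth 4 -> positive (opposite of gear 5)
Queried indices 0, 1, 2, 5, 6 -> positive, negative, positive, negative, negative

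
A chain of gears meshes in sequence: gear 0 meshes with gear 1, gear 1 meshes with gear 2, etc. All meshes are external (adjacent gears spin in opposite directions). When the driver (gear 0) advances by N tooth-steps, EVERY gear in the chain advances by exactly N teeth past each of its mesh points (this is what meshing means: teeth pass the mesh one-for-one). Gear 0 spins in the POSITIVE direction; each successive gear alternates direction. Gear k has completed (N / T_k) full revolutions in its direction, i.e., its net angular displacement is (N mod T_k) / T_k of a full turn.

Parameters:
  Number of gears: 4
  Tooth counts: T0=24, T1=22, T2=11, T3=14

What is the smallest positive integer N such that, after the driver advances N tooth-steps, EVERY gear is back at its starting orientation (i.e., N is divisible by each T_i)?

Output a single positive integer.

Answer: 1848

Derivation:
Gear k returns to start when N is a multiple of T_k.
All gears at start simultaneously when N is a common multiple of [24, 22, 11, 14]; the smallest such N is lcm(24, 22, 11, 14).
Start: lcm = T0 = 24
Fold in T1=22: gcd(24, 22) = 2; lcm(24, 22) = 24 * 22 / 2 = 528 / 2 = 264
Fold in T2=11: gcd(264, 11) = 11; lcm(264, 11) = 264 * 11 / 11 = 2904 / 11 = 264
Fold in T3=14: gcd(264, 14) = 2; lcm(264, 14) = 264 * 14 / 2 = 3696 / 2 = 1848
Full cycle length = 1848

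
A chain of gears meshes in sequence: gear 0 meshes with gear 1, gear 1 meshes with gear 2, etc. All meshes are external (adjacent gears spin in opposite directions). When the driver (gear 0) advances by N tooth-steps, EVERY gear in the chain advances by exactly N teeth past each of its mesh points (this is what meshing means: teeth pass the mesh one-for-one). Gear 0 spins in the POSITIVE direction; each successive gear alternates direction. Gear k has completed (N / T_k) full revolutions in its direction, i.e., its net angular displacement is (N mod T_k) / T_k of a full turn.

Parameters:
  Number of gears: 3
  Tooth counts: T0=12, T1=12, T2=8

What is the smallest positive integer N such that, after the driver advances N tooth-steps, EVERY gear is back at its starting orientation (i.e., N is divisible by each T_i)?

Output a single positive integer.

Answer: 24

Derivation:
Gear k returns to start when N is a multiple of T_k.
All gears at start simultaneously when N is a common multiple of [12, 12, 8]; the smallest such N is lcm(12, 12, 8).
Start: lcm = T0 = 12
Fold in T1=12: gcd(12, 12) = 12; lcm(12, 12) = 12 * 12 / 12 = 144 / 12 = 12
Fold in T2=8: gcd(12, 8) = 4; lcm(12, 8) = 12 * 8 / 4 = 96 / 4 = 24
Full cycle length = 24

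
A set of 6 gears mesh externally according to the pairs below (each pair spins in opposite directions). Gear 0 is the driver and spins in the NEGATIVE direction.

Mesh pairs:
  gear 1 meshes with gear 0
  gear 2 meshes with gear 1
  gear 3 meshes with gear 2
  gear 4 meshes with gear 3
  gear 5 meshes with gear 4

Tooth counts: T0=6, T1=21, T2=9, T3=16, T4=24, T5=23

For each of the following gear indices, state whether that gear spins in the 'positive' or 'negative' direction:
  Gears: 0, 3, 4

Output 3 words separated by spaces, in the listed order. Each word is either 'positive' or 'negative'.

Answer: negative positive negative

Derivation:
Gear 0 (driver): negative (depth 0)
  gear 1: meshes with gear 0 -> depth 1 -> positive (opposite of gear 0)
  gear 2: meshes with gear 1 -> depth 2 -> negative (opposite of gear 1)
  gear 3: meshes with gear 2 -> depth 3 -> positive (opposite of gear 2)
  gear 4: meshes with gear 3 -> depth 4 -> negative (opposite of gear 3)
  gear 5: meshes with gear 4 -> depth 5 -> positive (opposite of gear 4)
Queried indices 0, 3, 4 -> negative, positive, negative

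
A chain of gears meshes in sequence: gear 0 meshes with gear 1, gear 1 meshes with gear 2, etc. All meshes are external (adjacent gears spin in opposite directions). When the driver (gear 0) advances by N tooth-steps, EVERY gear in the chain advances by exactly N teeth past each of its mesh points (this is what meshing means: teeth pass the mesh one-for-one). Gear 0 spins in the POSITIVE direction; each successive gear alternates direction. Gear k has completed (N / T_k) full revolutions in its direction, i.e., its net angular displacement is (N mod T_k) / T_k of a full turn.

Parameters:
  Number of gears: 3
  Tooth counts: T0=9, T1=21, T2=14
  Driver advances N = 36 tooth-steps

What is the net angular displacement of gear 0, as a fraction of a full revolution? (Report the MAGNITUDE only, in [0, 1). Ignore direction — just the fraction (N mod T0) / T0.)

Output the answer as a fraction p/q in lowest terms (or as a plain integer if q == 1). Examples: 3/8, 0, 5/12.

Answer: 0

Derivation:
Chain of 3 gears, tooth counts: [9, 21, 14]
  gear 0: T0=9, direction=positive, advance = 36 mod 9 = 0 teeth = 0/9 turn
  gear 1: T1=21, direction=negative, advance = 36 mod 21 = 15 teeth = 15/21 turn
  gear 2: T2=14, direction=positive, advance = 36 mod 14 = 8 teeth = 8/14 turn
Gear 0: 36 mod 9 = 0
Fraction = 0 / 9 = 0/1 (gcd(0,9)=9) = 0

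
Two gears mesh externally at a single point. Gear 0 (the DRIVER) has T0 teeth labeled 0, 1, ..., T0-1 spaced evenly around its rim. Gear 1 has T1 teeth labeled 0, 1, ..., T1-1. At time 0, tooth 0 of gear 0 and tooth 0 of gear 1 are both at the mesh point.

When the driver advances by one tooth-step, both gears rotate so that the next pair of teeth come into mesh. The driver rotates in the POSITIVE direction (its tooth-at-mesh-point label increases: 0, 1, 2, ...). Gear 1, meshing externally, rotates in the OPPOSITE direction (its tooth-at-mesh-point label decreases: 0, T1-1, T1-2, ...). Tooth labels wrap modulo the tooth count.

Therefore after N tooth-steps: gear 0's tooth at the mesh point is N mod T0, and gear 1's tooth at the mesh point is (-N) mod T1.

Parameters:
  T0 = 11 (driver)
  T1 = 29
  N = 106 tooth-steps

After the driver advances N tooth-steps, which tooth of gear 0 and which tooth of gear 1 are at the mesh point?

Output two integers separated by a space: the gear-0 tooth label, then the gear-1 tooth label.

Answer: 7 10

Derivation:
Gear 0 (driver, T0=11): tooth at mesh = N mod T0
  106 = 9 * 11 + 7, so 106 mod 11 = 7
  gear 0 tooth = 7
Gear 1 (driven, T1=29): tooth at mesh = (-N) mod T1
  106 = 3 * 29 + 19, so 106 mod 29 = 19
  (-106) mod 29 = (-19) mod 29 = 29 - 19 = 10
Mesh after 106 steps: gear-0 tooth 7 meets gear-1 tooth 10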